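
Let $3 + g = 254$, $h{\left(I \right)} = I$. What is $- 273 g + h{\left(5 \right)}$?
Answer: $-68518$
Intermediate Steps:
$g = 251$ ($g = -3 + 254 = 251$)
$- 273 g + h{\left(5 \right)} = \left(-273\right) 251 + 5 = -68523 + 5 = -68518$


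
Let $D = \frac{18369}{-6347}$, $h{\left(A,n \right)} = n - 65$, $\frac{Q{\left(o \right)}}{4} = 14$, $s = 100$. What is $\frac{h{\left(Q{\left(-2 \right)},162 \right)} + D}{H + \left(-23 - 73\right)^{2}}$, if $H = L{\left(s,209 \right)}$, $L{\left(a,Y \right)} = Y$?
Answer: $\frac{119458}{11964095} \approx 0.0099847$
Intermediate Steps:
$Q{\left(o \right)} = 56$ ($Q{\left(o \right)} = 4 \cdot 14 = 56$)
$h{\left(A,n \right)} = -65 + n$
$H = 209$
$D = - \frac{18369}{6347}$ ($D = 18369 \left(- \frac{1}{6347}\right) = - \frac{18369}{6347} \approx -2.8941$)
$\frac{h{\left(Q{\left(-2 \right)},162 \right)} + D}{H + \left(-23 - 73\right)^{2}} = \frac{\left(-65 + 162\right) - \frac{18369}{6347}}{209 + \left(-23 - 73\right)^{2}} = \frac{97 - \frac{18369}{6347}}{209 + \left(-96\right)^{2}} = \frac{597290}{6347 \left(209 + 9216\right)} = \frac{597290}{6347 \cdot 9425} = \frac{597290}{6347} \cdot \frac{1}{9425} = \frac{119458}{11964095}$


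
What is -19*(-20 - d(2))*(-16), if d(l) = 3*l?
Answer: -7904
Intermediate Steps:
-19*(-20 - d(2))*(-16) = -19*(-20 - 3*2)*(-16) = -19*(-20 - 1*6)*(-16) = -19*(-20 - 6)*(-16) = -19*(-26)*(-16) = 494*(-16) = -7904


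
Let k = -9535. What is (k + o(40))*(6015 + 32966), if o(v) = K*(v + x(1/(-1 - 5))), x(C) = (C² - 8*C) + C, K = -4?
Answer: -3402963338/9 ≈ -3.7811e+8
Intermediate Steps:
x(C) = C² - 7*C
o(v) = -43/9 - 4*v (o(v) = -4*(v + (-7 + 1/(-1 - 5))/(-1 - 5)) = -4*(v + (-7 + 1/(-6))/(-6)) = -4*(v - (-7 - ⅙)/6) = -4*(v - ⅙*(-43/6)) = -4*(v + 43/36) = -4*(43/36 + v) = -43/9 - 4*v)
(k + o(40))*(6015 + 32966) = (-9535 + (-43/9 - 4*40))*(6015 + 32966) = (-9535 + (-43/9 - 160))*38981 = (-9535 - 1483/9)*38981 = -87298/9*38981 = -3402963338/9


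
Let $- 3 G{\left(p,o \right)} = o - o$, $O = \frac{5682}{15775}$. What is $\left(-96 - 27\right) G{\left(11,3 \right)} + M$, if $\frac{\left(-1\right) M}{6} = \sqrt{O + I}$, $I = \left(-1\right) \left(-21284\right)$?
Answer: $- \frac{6 \sqrt{211865053442}}{3155} \approx -875.35$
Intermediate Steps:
$I = 21284$
$O = \frac{5682}{15775}$ ($O = 5682 \cdot \frac{1}{15775} = \frac{5682}{15775} \approx 0.36019$)
$G{\left(p,o \right)} = 0$ ($G{\left(p,o \right)} = - \frac{o - o}{3} = \left(- \frac{1}{3}\right) 0 = 0$)
$M = - \frac{6 \sqrt{211865053442}}{3155}$ ($M = - 6 \sqrt{\frac{5682}{15775} + 21284} = - 6 \sqrt{\frac{335760782}{15775}} = - 6 \frac{\sqrt{211865053442}}{3155} = - \frac{6 \sqrt{211865053442}}{3155} \approx -875.35$)
$\left(-96 - 27\right) G{\left(11,3 \right)} + M = \left(-96 - 27\right) 0 - \frac{6 \sqrt{211865053442}}{3155} = \left(-123\right) 0 - \frac{6 \sqrt{211865053442}}{3155} = 0 - \frac{6 \sqrt{211865053442}}{3155} = - \frac{6 \sqrt{211865053442}}{3155}$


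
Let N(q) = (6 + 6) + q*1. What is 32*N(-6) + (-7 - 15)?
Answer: 170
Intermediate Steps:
N(q) = 12 + q
32*N(-6) + (-7 - 15) = 32*(12 - 6) + (-7 - 15) = 32*6 - 22 = 192 - 22 = 170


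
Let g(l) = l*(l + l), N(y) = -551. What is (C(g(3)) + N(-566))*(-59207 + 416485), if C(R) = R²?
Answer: -81102106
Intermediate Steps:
g(l) = 2*l² (g(l) = l*(2*l) = 2*l²)
(C(g(3)) + N(-566))*(-59207 + 416485) = ((2*3²)² - 551)*(-59207 + 416485) = ((2*9)² - 551)*357278 = (18² - 551)*357278 = (324 - 551)*357278 = -227*357278 = -81102106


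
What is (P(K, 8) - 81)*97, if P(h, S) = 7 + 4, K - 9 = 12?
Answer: -6790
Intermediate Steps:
K = 21 (K = 9 + 12 = 21)
P(h, S) = 11
(P(K, 8) - 81)*97 = (11 - 81)*97 = -70*97 = -6790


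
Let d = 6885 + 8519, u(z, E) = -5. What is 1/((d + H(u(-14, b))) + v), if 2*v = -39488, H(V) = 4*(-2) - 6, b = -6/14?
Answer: -1/4354 ≈ -0.00022967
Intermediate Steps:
b = -3/7 (b = -6*1/14 = -3/7 ≈ -0.42857)
d = 15404
H(V) = -14 (H(V) = -8 - 6 = -14)
v = -19744 (v = (½)*(-39488) = -19744)
1/((d + H(u(-14, b))) + v) = 1/((15404 - 14) - 19744) = 1/(15390 - 19744) = 1/(-4354) = -1/4354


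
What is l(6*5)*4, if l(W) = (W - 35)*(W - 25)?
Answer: -100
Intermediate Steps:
l(W) = (-35 + W)*(-25 + W)
l(6*5)*4 = (875 + (6*5)² - 360*5)*4 = (875 + 30² - 60*30)*4 = (875 + 900 - 1800)*4 = -25*4 = -100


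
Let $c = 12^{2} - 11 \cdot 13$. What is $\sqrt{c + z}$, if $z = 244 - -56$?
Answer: $\sqrt{301} \approx 17.349$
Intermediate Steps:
$z = 300$ ($z = 244 + 56 = 300$)
$c = 1$ ($c = 144 - 143 = 1$)
$\sqrt{c + z} = \sqrt{1 + 300} = \sqrt{301}$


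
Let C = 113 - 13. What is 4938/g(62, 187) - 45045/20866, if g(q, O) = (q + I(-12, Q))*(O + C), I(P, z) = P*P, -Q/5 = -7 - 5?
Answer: -1280057091/616819826 ≈ -2.0753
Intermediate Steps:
Q = 60 (Q = -5*(-7 - 5) = -5*(-12) = 60)
C = 100
I(P, z) = P²
g(q, O) = (100 + O)*(144 + q) (g(q, O) = (q + (-12)²)*(O + 100) = (q + 144)*(100 + O) = (144 + q)*(100 + O) = (100 + O)*(144 + q))
4938/g(62, 187) - 45045/20866 = 4938/(14400 + 100*62 + 144*187 + 187*62) - 45045/20866 = 4938/(14400 + 6200 + 26928 + 11594) - 45045*1/20866 = 4938/59122 - 45045/20866 = 4938*(1/59122) - 45045/20866 = 2469/29561 - 45045/20866 = -1280057091/616819826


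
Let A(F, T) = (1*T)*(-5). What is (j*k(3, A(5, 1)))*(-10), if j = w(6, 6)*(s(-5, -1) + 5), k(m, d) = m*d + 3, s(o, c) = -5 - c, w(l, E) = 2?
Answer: 240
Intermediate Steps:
A(F, T) = -5*T (A(F, T) = T*(-5) = -5*T)
k(m, d) = 3 + d*m (k(m, d) = d*m + 3 = 3 + d*m)
j = 2 (j = 2*((-5 - 1*(-1)) + 5) = 2*((-5 + 1) + 5) = 2*(-4 + 5) = 2*1 = 2)
(j*k(3, A(5, 1)))*(-10) = (2*(3 - 5*1*3))*(-10) = (2*(3 - 5*3))*(-10) = (2*(3 - 15))*(-10) = (2*(-12))*(-10) = -24*(-10) = 240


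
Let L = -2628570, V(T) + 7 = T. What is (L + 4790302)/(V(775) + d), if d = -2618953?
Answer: -2161732/2618185 ≈ -0.82566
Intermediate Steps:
V(T) = -7 + T
(L + 4790302)/(V(775) + d) = (-2628570 + 4790302)/((-7 + 775) - 2618953) = 2161732/(768 - 2618953) = 2161732/(-2618185) = 2161732*(-1/2618185) = -2161732/2618185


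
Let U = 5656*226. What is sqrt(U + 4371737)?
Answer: 9*sqrt(69753) ≈ 2377.0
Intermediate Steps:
U = 1278256
sqrt(U + 4371737) = sqrt(1278256 + 4371737) = sqrt(5649993) = 9*sqrt(69753)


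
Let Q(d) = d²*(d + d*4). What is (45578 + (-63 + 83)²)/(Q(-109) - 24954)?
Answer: -45978/6500099 ≈ -0.0070734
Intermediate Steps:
Q(d) = 5*d³ (Q(d) = d²*(d + 4*d) = d²*(5*d) = 5*d³)
(45578 + (-63 + 83)²)/(Q(-109) - 24954) = (45578 + (-63 + 83)²)/(5*(-109)³ - 24954) = (45578 + 20²)/(5*(-1295029) - 24954) = (45578 + 400)/(-6475145 - 24954) = 45978/(-6500099) = 45978*(-1/6500099) = -45978/6500099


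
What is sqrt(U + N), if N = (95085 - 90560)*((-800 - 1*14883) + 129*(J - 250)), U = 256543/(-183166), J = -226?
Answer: I*sqrt(11702791093530663438)/183166 ≈ 18677.0*I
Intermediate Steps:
U = -256543/183166 (U = 256543*(-1/183166) = -256543/183166 ≈ -1.4006)
N = -348818675 (N = (95085 - 90560)*((-800 - 1*14883) + 129*(-226 - 250)) = 4525*((-800 - 14883) + 129*(-476)) = 4525*(-15683 - 61404) = 4525*(-77087) = -348818675)
sqrt(U + N) = sqrt(-256543/183166 - 348818675) = sqrt(-63891721681593/183166) = I*sqrt(11702791093530663438)/183166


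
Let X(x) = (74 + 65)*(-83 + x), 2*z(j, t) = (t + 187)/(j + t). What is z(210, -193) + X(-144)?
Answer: -536404/17 ≈ -31553.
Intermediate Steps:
z(j, t) = (187 + t)/(2*(j + t)) (z(j, t) = ((t + 187)/(j + t))/2 = ((187 + t)/(j + t))/2 = (187 + t)/(2*(j + t)))
X(x) = -11537 + 139*x (X(x) = 139*(-83 + x) = -11537 + 139*x)
z(210, -193) + X(-144) = (187 - 193)/(2*(210 - 193)) + (-11537 + 139*(-144)) = (1/2)*(-6)/17 + (-11537 - 20016) = (1/2)*(1/17)*(-6) - 31553 = -3/17 - 31553 = -536404/17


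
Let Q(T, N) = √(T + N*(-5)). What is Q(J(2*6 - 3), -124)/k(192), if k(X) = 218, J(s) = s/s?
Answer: 3*√69/218 ≈ 0.11431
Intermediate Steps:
J(s) = 1
Q(T, N) = √(T - 5*N)
Q(J(2*6 - 3), -124)/k(192) = √(1 - 5*(-124))/218 = √(1 + 620)*(1/218) = √621*(1/218) = (3*√69)*(1/218) = 3*√69/218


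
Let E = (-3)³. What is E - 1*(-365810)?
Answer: 365783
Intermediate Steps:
E = -27
E - 1*(-365810) = -27 - 1*(-365810) = -27 + 365810 = 365783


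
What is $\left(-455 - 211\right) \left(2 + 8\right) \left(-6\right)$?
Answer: $39960$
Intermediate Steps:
$\left(-455 - 211\right) \left(2 + 8\right) \left(-6\right) = - 666 \cdot 10 \left(-6\right) = \left(-666\right) \left(-60\right) = 39960$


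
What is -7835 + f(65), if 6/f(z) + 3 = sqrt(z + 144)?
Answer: -783491/100 + 3*sqrt(209)/100 ≈ -7834.5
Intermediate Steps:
f(z) = 6/(-3 + sqrt(144 + z)) (f(z) = 6/(-3 + sqrt(z + 144)) = 6/(-3 + sqrt(144 + z)))
-7835 + f(65) = -7835 + 6/(-3 + sqrt(144 + 65)) = -7835 + 6/(-3 + sqrt(209))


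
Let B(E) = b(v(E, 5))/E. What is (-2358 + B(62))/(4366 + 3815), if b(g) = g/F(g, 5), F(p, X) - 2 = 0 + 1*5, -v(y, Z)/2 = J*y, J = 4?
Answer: -16514/57267 ≈ -0.28837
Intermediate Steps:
v(y, Z) = -8*y
F(p, X) = 7 (F(p, X) = 2 + (0 + 1*5) = 2 + (0 + 5) = 2 + 5 = 7)
b(g) = g/7
B(E) = -8/7 (B(E) = ((-8*E)/7)/E = (-8*E/7)/E = -8/7)
(-2358 + B(62))/(4366 + 3815) = (-2358 - 8/7)/(4366 + 3815) = -16514/7/8181 = -16514/7*1/8181 = -16514/57267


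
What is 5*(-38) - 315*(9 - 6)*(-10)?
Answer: 9260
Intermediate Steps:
5*(-38) - 315*(9 - 6)*(-10) = -190 - 945*(-10) = -190 - 315*(-30) = -190 + 9450 = 9260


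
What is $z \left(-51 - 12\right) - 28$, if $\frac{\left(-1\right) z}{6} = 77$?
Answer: $29078$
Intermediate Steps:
$z = -462$ ($z = \left(-6\right) 77 = -462$)
$z \left(-51 - 12\right) - 28 = - 462 \left(-51 - 12\right) - 28 = \left(-462\right) \left(-63\right) - 28 = 29106 - 28 = 29078$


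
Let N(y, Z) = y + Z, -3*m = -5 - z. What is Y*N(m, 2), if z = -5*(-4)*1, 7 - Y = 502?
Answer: -5115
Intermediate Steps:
Y = -495 (Y = 7 - 1*502 = 7 - 502 = -495)
z = 20 (z = 20*1 = 20)
m = 25/3 (m = -(-5 - 1*20)/3 = -(-5 - 20)/3 = -⅓*(-25) = 25/3 ≈ 8.3333)
N(y, Z) = Z + y
Y*N(m, 2) = -495*(2 + 25/3) = -495*31/3 = -5115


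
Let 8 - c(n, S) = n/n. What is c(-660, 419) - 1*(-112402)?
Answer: 112409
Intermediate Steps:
c(n, S) = 7 (c(n, S) = 8 - n/n = 8 - 1*1 = 8 - 1 = 7)
c(-660, 419) - 1*(-112402) = 7 - 1*(-112402) = 7 + 112402 = 112409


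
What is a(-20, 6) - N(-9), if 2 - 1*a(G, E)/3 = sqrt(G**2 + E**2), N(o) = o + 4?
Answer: 11 - 6*sqrt(109) ≈ -51.642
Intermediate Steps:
N(o) = 4 + o
a(G, E) = 6 - 3*sqrt(E**2 + G**2) (a(G, E) = 6 - 3*sqrt(G**2 + E**2) = 6 - 3*sqrt(E**2 + G**2))
a(-20, 6) - N(-9) = (6 - 3*sqrt(6**2 + (-20)**2)) - (4 - 9) = (6 - 3*sqrt(36 + 400)) - 1*(-5) = (6 - 6*sqrt(109)) + 5 = 11 - 6*sqrt(109)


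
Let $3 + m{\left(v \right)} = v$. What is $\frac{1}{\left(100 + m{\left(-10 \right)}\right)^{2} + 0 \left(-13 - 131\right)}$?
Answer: $\frac{1}{7569} \approx 0.00013212$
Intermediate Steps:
$m{\left(v \right)} = -3 + v$
$\frac{1}{\left(100 + m{\left(-10 \right)}\right)^{2} + 0 \left(-13 - 131\right)} = \frac{1}{\left(100 - 13\right)^{2} + 0 \left(-13 - 131\right)} = \frac{1}{\left(100 - 13\right)^{2} + 0 \left(-144\right)} = \frac{1}{87^{2} + 0} = \frac{1}{7569 + 0} = \frac{1}{7569}$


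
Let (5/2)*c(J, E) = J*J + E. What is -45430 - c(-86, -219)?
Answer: -241504/5 ≈ -48301.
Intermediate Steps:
c(J, E) = 2*E/5 + 2*J²/5 (c(J, E) = 2*(J*J + E)/5 = 2*(J² + E)/5 = 2*(E + J²)/5 = 2*E/5 + 2*J²/5)
-45430 - c(-86, -219) = -45430 - ((⅖)*(-219) + (⅖)*(-86)²) = -45430 - (-438/5 + (⅖)*7396) = -45430 - (-438/5 + 14792/5) = -45430 - 1*14354/5 = -45430 - 14354/5 = -241504/5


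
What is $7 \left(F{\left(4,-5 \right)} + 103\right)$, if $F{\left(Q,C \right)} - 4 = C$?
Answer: $714$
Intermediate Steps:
$F{\left(Q,C \right)} = 4 + C$
$7 \left(F{\left(4,-5 \right)} + 103\right) = 7 \left(\left(4 - 5\right) + 103\right) = 7 \left(-1 + 103\right) = 7 \cdot 102 = 714$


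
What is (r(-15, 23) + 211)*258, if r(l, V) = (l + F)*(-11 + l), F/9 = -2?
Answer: 275802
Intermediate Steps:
F = -18 (F = 9*(-2) = -18)
r(l, V) = (-18 + l)*(-11 + l) (r(l, V) = (l - 18)*(-11 + l) = (-18 + l)*(-11 + l))
(r(-15, 23) + 211)*258 = ((198 + (-15)**2 - 29*(-15)) + 211)*258 = ((198 + 225 + 435) + 211)*258 = (858 + 211)*258 = 1069*258 = 275802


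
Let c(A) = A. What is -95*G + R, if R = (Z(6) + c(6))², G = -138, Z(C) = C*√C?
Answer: 13362 + 72*√6 ≈ 13538.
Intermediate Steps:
Z(C) = C^(3/2)
R = (6 + 6*√6)² (R = (6^(3/2) + 6)² = (6*√6 + 6)² = (6 + 6*√6)² ≈ 428.36)
-95*G + R = -95*(-138) + (252 + 72*√6) = 13110 + (252 + 72*√6) = 13362 + 72*√6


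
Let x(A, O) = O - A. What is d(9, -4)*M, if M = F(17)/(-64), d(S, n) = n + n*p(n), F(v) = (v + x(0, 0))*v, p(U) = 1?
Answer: 289/8 ≈ 36.125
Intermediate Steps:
F(v) = v**2 (F(v) = (v + (0 - 1*0))*v = (v + (0 + 0))*v = (v + 0)*v = v*v = v**2)
d(S, n) = 2*n (d(S, n) = n + n*1 = n + n = 2*n)
M = -289/64 (M = 17**2/(-64) = 289*(-1/64) = -289/64 ≈ -4.5156)
d(9, -4)*M = (2*(-4))*(-289/64) = -8*(-289/64) = 289/8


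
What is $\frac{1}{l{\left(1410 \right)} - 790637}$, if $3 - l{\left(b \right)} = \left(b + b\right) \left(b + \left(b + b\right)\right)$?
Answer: $- \frac{1}{12719234} \approx -7.8621 \cdot 10^{-8}$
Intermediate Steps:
$l{\left(b \right)} = 3 - 6 b^{2}$ ($l{\left(b \right)} = 3 - \left(b + b\right) \left(b + \left(b + b\right)\right) = 3 - 2 b \left(b + 2 b\right) = 3 - 2 b 3 b = 3 - 6 b^{2}$)
$\frac{1}{l{\left(1410 \right)} - 790637} = \frac{1}{\left(3 - 6 \cdot 1410^{2}\right) - 790637} = \frac{1}{\left(3 - 11928600\right) - 790637} = \frac{1}{-11928597 - 790637} = \frac{1}{-12719234} = - \frac{1}{12719234}$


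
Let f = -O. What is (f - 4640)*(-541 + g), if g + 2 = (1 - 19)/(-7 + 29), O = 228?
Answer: 29120376/11 ≈ 2.6473e+6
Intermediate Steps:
g = -31/11 (g = -2 + (1 - 19)/(-7 + 29) = -2 - 18/22 = -2 - 18*1/22 = -2 - 9/11 = -31/11 ≈ -2.8182)
f = -228 (f = -1*228 = -228)
(f - 4640)*(-541 + g) = (-228 - 4640)*(-541 - 31/11) = -4868*(-5982/11) = 29120376/11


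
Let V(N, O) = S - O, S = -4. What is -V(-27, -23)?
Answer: -19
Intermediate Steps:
V(N, O) = -4 - O
-V(-27, -23) = -(-4 - 1*(-23)) = -(-4 + 23) = -1*19 = -19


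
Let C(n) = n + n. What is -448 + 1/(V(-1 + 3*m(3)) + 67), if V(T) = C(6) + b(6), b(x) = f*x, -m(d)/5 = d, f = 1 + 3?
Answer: -46143/103 ≈ -447.99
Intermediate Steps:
f = 4
m(d) = -5*d
b(x) = 4*x
C(n) = 2*n
V(T) = 36 (V(T) = 2*6 + 4*6 = 12 + 24 = 36)
-448 + 1/(V(-1 + 3*m(3)) + 67) = -448 + 1/(36 + 67) = -448 + 1/103 = -46143/103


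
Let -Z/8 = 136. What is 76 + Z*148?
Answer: -160948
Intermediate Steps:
Z = -1088 (Z = -8*136 = -1088)
76 + Z*148 = 76 - 1088*148 = 76 - 161024 = -160948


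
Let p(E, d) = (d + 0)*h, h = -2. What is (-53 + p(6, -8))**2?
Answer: 1369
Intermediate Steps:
p(E, d) = -2*d (p(E, d) = (d + 0)*(-2) = d*(-2) = -2*d)
(-53 + p(6, -8))**2 = (-53 - 2*(-8))**2 = (-53 + 16)**2 = (-37)**2 = 1369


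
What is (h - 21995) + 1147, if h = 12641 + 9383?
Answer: 1176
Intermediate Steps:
h = 22024
(h - 21995) + 1147 = (22024 - 21995) + 1147 = 29 + 1147 = 1176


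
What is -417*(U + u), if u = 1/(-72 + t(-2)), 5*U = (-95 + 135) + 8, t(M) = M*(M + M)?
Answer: -1278939/320 ≈ -3996.7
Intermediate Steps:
t(M) = 2*M² (t(M) = M*(2*M) = 2*M²)
U = 48/5 (U = ((-95 + 135) + 8)/5 = (40 + 8)/5 = (⅕)*48 = 48/5 ≈ 9.6000)
u = -1/64 (u = 1/(-72 + 2*(-2)²) = 1/(-72 + 2*4) = 1/(-72 + 8) = 1/(-64) = -1/64 ≈ -0.015625)
-417*(U + u) = -417*(48/5 - 1/64) = -417*3067/320 = -1278939/320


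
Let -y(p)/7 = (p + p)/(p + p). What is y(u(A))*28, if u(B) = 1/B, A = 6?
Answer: -196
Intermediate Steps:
y(p) = -7 (y(p) = -7*(p + p)/(p + p) = -7*2*p/(2*p) = -7*2*p*1/(2*p) = -7*1 = -7)
y(u(A))*28 = -7*28 = -196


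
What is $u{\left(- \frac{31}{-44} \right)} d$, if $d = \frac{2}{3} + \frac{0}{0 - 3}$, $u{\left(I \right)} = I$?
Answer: $\frac{31}{66} \approx 0.4697$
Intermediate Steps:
$d = \frac{2}{3}$ ($d = 2 \cdot \frac{1}{3} + \frac{0}{0 - 3} = \frac{2}{3} + \frac{0}{-3} = \frac{2}{3} + 0 \left(- \frac{1}{3}\right) = \frac{2}{3} + 0 = \frac{2}{3} \approx 0.66667$)
$u{\left(- \frac{31}{-44} \right)} d = - \frac{31}{-44} \cdot \frac{2}{3} = \left(-31\right) \left(- \frac{1}{44}\right) \frac{2}{3} = \frac{31}{44} \cdot \frac{2}{3} = \frac{31}{66}$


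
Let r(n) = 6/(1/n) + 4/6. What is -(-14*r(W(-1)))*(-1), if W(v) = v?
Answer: 224/3 ≈ 74.667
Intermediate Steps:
r(n) = ⅔ + 6*n (r(n) = 6*n + 4*(⅙) = 6*n + ⅔ = ⅔ + 6*n)
-(-14*r(W(-1)))*(-1) = -(-14*(⅔ + 6*(-1)))*(-1) = -(-14*(⅔ - 6))*(-1) = -(-14*(-16/3))*(-1) = -224*(-1)/3 = -1*(-224/3) = 224/3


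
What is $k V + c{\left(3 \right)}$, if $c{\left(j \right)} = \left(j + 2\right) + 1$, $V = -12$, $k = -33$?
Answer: $402$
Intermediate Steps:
$c{\left(j \right)} = 3 + j$ ($c{\left(j \right)} = \left(2 + j\right) + 1 = 3 + j$)
$k V + c{\left(3 \right)} = \left(-33\right) \left(-12\right) + \left(3 + 3\right) = 396 + 6 = 402$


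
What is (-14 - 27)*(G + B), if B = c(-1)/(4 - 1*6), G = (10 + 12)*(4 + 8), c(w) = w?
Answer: -21689/2 ≈ -10845.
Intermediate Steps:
G = 264 (G = 22*12 = 264)
B = 1/2 (B = -1/(4 - 1*6) = -1/(4 - 6) = -1/(-2) = -1*(-1/2) = 1/2 ≈ 0.50000)
(-14 - 27)*(G + B) = (-14 - 27)*(264 + 1/2) = -41*529/2 = -21689/2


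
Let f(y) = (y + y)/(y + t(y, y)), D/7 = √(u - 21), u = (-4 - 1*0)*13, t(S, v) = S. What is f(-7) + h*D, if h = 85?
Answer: 1 + 595*I*√73 ≈ 1.0 + 5083.7*I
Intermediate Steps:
u = -52 (u = (-4 + 0)*13 = -4*13 = -52)
D = 7*I*√73 (D = 7*√(-52 - 21) = 7*√(-73) = 7*(I*√73) = 7*I*√73 ≈ 59.808*I)
f(y) = 1 (f(y) = (y + y)/(y + y) = (2*y)/((2*y)) = (2*y)*(1/(2*y)) = 1)
f(-7) + h*D = 1 + 85*(7*I*√73) = 1 + 595*I*√73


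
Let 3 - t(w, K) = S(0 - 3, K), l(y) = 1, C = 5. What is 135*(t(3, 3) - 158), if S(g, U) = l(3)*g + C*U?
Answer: -22545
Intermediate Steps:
S(g, U) = g + 5*U (S(g, U) = 1*g + 5*U = g + 5*U)
t(w, K) = 6 - 5*K (t(w, K) = 3 - ((0 - 3) + 5*K) = 3 - (-3 + 5*K) = 3 + (3 - 5*K) = 6 - 5*K)
135*(t(3, 3) - 158) = 135*((6 - 5*3) - 158) = 135*((6 - 15) - 158) = 135*(-9 - 158) = 135*(-167) = -22545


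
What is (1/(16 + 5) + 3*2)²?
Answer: 16129/441 ≈ 36.574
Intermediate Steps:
(1/(16 + 5) + 3*2)² = (1/21 + 6)² = (127/21)² = 16129/441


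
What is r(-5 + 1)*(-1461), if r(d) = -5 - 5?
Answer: 14610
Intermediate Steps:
r(d) = -10
r(-5 + 1)*(-1461) = -10*(-1461) = 14610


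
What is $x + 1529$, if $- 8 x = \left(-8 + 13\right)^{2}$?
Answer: $\frac{12207}{8} \approx 1525.9$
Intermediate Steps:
$x = - \frac{25}{8}$ ($x = - \frac{\left(-8 + 13\right)^{2}}{8} = - \frac{5^{2}}{8} = \left(- \frac{1}{8}\right) 25 = - \frac{25}{8} \approx -3.125$)
$x + 1529 = - \frac{25}{8} + 1529 = \frac{12207}{8}$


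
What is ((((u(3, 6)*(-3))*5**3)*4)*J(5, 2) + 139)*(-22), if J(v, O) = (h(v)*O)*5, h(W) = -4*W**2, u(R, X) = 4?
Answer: -132003058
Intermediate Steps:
J(v, O) = -20*O*v**2 (J(v, O) = ((-4*v**2)*O)*5 = -4*O*v**2*5 = -20*O*v**2)
((((u(3, 6)*(-3))*5**3)*4)*J(5, 2) + 139)*(-22) = ((((4*(-3))*5**3)*4)*(-20*2*5**2) + 139)*(-22) = ((-12*125*4)*(-20*2*25) + 139)*(-22) = (-1500*4*(-1000) + 139)*(-22) = (-6000*(-1000) + 139)*(-22) = (6000000 + 139)*(-22) = 6000139*(-22) = -132003058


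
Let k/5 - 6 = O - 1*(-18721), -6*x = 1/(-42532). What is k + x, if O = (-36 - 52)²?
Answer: 33775937161/255192 ≈ 1.3236e+5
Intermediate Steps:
O = 7744 (O = (-88)² = 7744)
x = 1/255192 (x = -⅙/(-42532) = -⅙*(-1/42532) = 1/255192 ≈ 3.9186e-6)
k = 132355 (k = 30 + 5*(7744 - 1*(-18721)) = 30 + 5*(7744 + 18721) = 30 + 5*26465 = 30 + 132325 = 132355)
k + x = 132355 + 1/255192 = 33775937161/255192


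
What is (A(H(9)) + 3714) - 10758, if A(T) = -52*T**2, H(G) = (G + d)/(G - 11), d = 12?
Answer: -12777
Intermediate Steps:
H(G) = (12 + G)/(-11 + G) (H(G) = (G + 12)/(G - 11) = (12 + G)/(-11 + G))
(A(H(9)) + 3714) - 10758 = (-52*(12 + 9)**2/(-11 + 9)**2 + 3714) - 10758 = (-52*(21/(-2))**2 + 3714) - 10758 = (-52*(-1/2*21)**2 + 3714) - 10758 = (-52*(-21/2)**2 + 3714) - 10758 = (-52*441/4 + 3714) - 10758 = (-5733 + 3714) - 10758 = -2019 - 10758 = -12777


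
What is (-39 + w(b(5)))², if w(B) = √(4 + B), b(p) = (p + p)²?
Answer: 1625 - 156*√26 ≈ 829.55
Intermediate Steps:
b(p) = 4*p² (b(p) = (2*p)² = 4*p²)
(-39 + w(b(5)))² = (-39 + √(4 + 4*5²))² = (-39 + √(4 + 4*25))² = (-39 + √(4 + 100))² = (-39 + √104)² = (-39 + 2*√26)²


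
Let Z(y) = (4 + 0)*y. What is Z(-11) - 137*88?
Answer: -12100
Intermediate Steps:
Z(y) = 4*y
Z(-11) - 137*88 = 4*(-11) - 137*88 = -44 - 12056 = -12100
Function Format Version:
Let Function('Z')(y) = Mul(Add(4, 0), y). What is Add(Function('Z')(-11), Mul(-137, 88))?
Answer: -12100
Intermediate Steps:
Function('Z')(y) = Mul(4, y)
Add(Function('Z')(-11), Mul(-137, 88)) = Add(Mul(4, -11), Mul(-137, 88)) = Add(-44, -12056) = -12100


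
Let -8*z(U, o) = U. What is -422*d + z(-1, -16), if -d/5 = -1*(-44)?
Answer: 742721/8 ≈ 92840.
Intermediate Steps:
z(U, o) = -U/8
d = -220 (d = -(-5)*(-44) = -5*44 = -220)
-422*d + z(-1, -16) = -422*(-220) - 1/8*(-1) = 92840 + 1/8 = 742721/8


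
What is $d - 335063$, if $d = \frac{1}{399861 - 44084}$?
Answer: $- \frac{119207708950}{355777} \approx -3.3506 \cdot 10^{5}$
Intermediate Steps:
$d = \frac{1}{355777} \approx 2.8107 \cdot 10^{-6}$
$d - 335063 = \frac{1}{355777} - 335063 = - \frac{119207708950}{355777}$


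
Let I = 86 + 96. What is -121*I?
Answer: -22022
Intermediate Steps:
I = 182
-121*I = -121*182 = -22022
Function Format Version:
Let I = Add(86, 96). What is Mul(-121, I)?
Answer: -22022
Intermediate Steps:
I = 182
Mul(-121, I) = Mul(-121, 182) = -22022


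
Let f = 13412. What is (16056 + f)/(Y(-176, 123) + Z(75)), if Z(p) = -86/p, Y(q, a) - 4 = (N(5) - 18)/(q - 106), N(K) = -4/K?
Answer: 736700/73 ≈ 10092.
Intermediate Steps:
Y(q, a) = 4 - 94/(5*(-106 + q)) (Y(q, a) = 4 + (-4/5 - 18)/(q - 106) = 4 + (-4*⅕ - 18)/(-106 + q) = 4 + (-⅘ - 18)/(-106 + q) = 4 - 94/(5*(-106 + q)))
(16056 + f)/(Y(-176, 123) + Z(75)) = (16056 + 13412)/(2*(-1107 + 10*(-176))/(5*(-106 - 176)) - 86/75) = 29468/((⅖)*(-1107 - 1760)/(-282) - 86*1/75) = 29468/((⅖)*(-1/282)*(-2867) - 86/75) = 29468/(61/15 - 86/75) = 29468/(73/25) = 29468*(25/73) = 736700/73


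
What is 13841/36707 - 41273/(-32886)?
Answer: 1970183137/1207146402 ≈ 1.6321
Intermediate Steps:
13841/36707 - 41273/(-32886) = 13841*(1/36707) - 41273*(-1/32886) = 13841/36707 + 41273/32886 = 1970183137/1207146402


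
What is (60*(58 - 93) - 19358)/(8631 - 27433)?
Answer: 10729/9401 ≈ 1.1413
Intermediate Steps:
(60*(58 - 93) - 19358)/(8631 - 27433) = (60*(-35) - 19358)/(-18802) = (-2100 - 19358)*(-1/18802) = -21458*(-1/18802) = 10729/9401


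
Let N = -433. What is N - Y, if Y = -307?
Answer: -126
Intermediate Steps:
N - Y = -433 - 1*(-307) = -433 + 307 = -126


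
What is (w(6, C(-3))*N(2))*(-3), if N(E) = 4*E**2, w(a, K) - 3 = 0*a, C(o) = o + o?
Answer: -144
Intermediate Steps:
C(o) = 2*o
w(a, K) = 3 (w(a, K) = 3 + 0*a = 3 + 0 = 3)
(w(6, C(-3))*N(2))*(-3) = (3*(4*2**2))*(-3) = (3*(4*4))*(-3) = (3*16)*(-3) = 48*(-3) = -144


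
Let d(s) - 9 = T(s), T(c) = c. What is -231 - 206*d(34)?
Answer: -9089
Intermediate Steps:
d(s) = 9 + s
-231 - 206*d(34) = -231 - 206*(9 + 34) = -231 - 206*43 = -231 - 8858 = -9089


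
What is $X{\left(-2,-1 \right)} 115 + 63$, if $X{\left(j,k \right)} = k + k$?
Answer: $-167$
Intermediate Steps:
$X{\left(j,k \right)} = 2 k$
$X{\left(-2,-1 \right)} 115 + 63 = 2 \left(-1\right) 115 + 63 = \left(-2\right) 115 + 63 = -230 + 63 = -167$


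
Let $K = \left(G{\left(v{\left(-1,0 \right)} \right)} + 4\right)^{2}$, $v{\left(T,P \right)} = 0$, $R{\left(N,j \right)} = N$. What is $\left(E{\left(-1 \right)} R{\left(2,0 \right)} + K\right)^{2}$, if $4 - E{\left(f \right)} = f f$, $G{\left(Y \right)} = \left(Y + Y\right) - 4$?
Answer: $36$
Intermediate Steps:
$G{\left(Y \right)} = -4 + 2 Y$ ($G{\left(Y \right)} = 2 Y - 4 = -4 + 2 Y$)
$E{\left(f \right)} = 4 - f^{2}$ ($E{\left(f \right)} = 4 - f f = 4 - f^{2}$)
$K = 0$ ($K = \left(\left(-4 + 2 \cdot 0\right) + 4\right)^{2} = \left(\left(-4 + 0\right) + 4\right)^{2} = \left(-4 + 4\right)^{2} = 0^{2} = 0$)
$\left(E{\left(-1 \right)} R{\left(2,0 \right)} + K\right)^{2} = \left(\left(4 - \left(-1\right)^{2}\right) 2 + 0\right)^{2} = \left(\left(4 - 1\right) 2 + 0\right)^{2} = \left(3 \cdot 2 + 0\right)^{2} = \left(6 + 0\right)^{2} = 6^{2} = 36$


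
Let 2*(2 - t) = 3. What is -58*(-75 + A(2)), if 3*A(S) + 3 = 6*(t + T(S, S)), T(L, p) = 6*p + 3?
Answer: 2610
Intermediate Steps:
t = ½ (t = 2 - ½*3 = 2 - 3/2 = ½ ≈ 0.50000)
T(L, p) = 3 + 6*p
A(S) = 6 + 12*S (A(S) = -1 + (6*(½ + (3 + 6*S)))/3 = -1 + (6*(7/2 + 6*S))/3 = -1 + (21 + 36*S)/3 = -1 + (7 + 12*S) = 6 + 12*S)
-58*(-75 + A(2)) = -58*(-75 + (6 + 12*2)) = -58*(-75 + (6 + 24)) = -58*(-75 + 30) = -58*(-45) = 2610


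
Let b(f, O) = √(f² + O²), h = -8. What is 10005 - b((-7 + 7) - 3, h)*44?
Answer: 10005 - 44*√73 ≈ 9629.1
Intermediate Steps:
b(f, O) = √(O² + f²)
10005 - b((-7 + 7) - 3, h)*44 = 10005 - √((-8)² + ((-7 + 7) - 3)²)*44 = 10005 - √(64 + (0 - 3)²)*44 = 10005 - √(64 + (-3)²)*44 = 10005 - √(64 + 9)*44 = 10005 - √73*44 = 10005 - 44*√73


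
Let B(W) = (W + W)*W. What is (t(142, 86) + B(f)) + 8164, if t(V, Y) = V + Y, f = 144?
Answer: 49864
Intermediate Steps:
B(W) = 2*W**2 (B(W) = (2*W)*W = 2*W**2)
(t(142, 86) + B(f)) + 8164 = ((142 + 86) + 2*144**2) + 8164 = (228 + 2*20736) + 8164 = (228 + 41472) + 8164 = 41700 + 8164 = 49864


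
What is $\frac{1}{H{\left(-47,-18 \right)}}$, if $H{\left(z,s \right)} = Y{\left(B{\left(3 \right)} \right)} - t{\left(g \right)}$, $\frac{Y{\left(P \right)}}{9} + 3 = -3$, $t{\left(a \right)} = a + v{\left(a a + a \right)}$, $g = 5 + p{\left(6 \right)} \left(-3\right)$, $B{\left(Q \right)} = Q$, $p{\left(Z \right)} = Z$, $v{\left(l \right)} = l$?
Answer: $- \frac{1}{197} \approx -0.0050761$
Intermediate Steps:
$g = -13$ ($g = 5 + 6 \left(-3\right) = 5 - 18 = -13$)
$t{\left(a \right)} = a^{2} + 2 a$ ($t{\left(a \right)} = a + \left(a a + a\right) = a + \left(a^{2} + a\right) = a + \left(a + a^{2}\right) = a^{2} + 2 a$)
$Y{\left(P \right)} = -54$ ($Y{\left(P \right)} = -27 + 9 \left(-3\right) = -27 - 27 = -54$)
$H{\left(z,s \right)} = -197$ ($H{\left(z,s \right)} = -54 - - 13 \left(2 - 13\right) = -54 - \left(-13\right) \left(-11\right) = -54 - 143 = -197$)
$\frac{1}{H{\left(-47,-18 \right)}} = \frac{1}{-197} = - \frac{1}{197}$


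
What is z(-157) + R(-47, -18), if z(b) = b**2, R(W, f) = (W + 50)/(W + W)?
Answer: 2317003/94 ≈ 24649.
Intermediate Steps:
R(W, f) = (50 + W)/(2*W) (R(W, f) = (50 + W)/((2*W)) = (50 + W)*(1/(2*W)) = (50 + W)/(2*W))
z(-157) + R(-47, -18) = (-157)**2 + (1/2)*(50 - 47)/(-47) = 24649 + (1/2)*(-1/47)*3 = 24649 - 3/94 = 2317003/94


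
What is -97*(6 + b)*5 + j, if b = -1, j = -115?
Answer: -2540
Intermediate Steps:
-97*(6 + b)*5 + j = -97*(6 - 1)*5 - 115 = -485*5 - 115 = -97*25 - 115 = -2425 - 115 = -2540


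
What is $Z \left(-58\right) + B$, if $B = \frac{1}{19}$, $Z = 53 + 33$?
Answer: $- \frac{94771}{19} \approx -4987.9$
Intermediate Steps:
$Z = 86$
$B = \frac{1}{19} \approx 0.052632$
$Z \left(-58\right) + B = 86 \left(-58\right) + \frac{1}{19} = -4988 + \frac{1}{19} = - \frac{94771}{19}$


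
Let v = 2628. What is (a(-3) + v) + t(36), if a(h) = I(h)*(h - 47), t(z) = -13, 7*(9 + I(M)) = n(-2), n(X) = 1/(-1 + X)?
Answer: 64415/21 ≈ 3067.4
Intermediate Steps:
I(M) = -190/21 (I(M) = -9 + 1/(7*(-1 - 2)) = -9 + (⅐)/(-3) = -9 + (⅐)*(-⅓) = -9 - 1/21 = -190/21)
a(h) = 8930/21 - 190*h/21 (a(h) = -190*(h - 47)/21 = -190*(-47 + h)/21 = 8930/21 - 190*h/21)
(a(-3) + v) + t(36) = ((8930/21 - 190/21*(-3)) + 2628) - 13 = ((8930/21 + 190/7) + 2628) - 13 = (9500/21 + 2628) - 13 = 64688/21 - 13 = 64415/21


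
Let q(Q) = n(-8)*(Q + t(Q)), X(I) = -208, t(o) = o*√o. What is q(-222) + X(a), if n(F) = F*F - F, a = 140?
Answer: -16192 - 15984*I*√222 ≈ -16192.0 - 2.3816e+5*I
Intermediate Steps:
n(F) = F² - F
t(o) = o^(3/2)
q(Q) = 72*Q + 72*Q^(3/2) (q(Q) = (-8*(-1 - 8))*(Q + Q^(3/2)) = (-8*(-9))*(Q + Q^(3/2)) = 72*(Q + Q^(3/2)) = 72*Q + 72*Q^(3/2))
q(-222) + X(a) = (72*(-222) + 72*(-222)^(3/2)) - 208 = (-15984 + 72*(-222*I*√222)) - 208 = (-15984 - 15984*I*√222) - 208 = -16192 - 15984*I*√222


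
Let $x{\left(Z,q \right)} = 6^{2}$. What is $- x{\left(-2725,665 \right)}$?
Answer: $-36$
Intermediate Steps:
$x{\left(Z,q \right)} = 36$
$- x{\left(-2725,665 \right)} = \left(-1\right) 36 = -36$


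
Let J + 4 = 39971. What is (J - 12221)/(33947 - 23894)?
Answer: 27746/10053 ≈ 2.7600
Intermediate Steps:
J = 39967 (J = -4 + 39971 = 39967)
(J - 12221)/(33947 - 23894) = (39967 - 12221)/(33947 - 23894) = 27746/10053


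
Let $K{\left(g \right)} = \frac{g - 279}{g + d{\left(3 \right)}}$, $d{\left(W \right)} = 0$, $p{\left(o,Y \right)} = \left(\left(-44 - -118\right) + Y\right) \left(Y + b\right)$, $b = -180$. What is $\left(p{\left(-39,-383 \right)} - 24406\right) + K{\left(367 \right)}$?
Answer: $\frac{54888975}{367} \approx 1.4956 \cdot 10^{5}$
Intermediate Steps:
$p{\left(o,Y \right)} = \left(-180 + Y\right) \left(74 + Y\right)$ ($p{\left(o,Y \right)} = \left(\left(-44 - -118\right) + Y\right) \left(Y - 180\right) = \left(\left(-44 + 118\right) + Y\right) \left(-180 + Y\right) = \left(74 + Y\right) \left(-180 + Y\right) = \left(-180 + Y\right) \left(74 + Y\right)$)
$K{\left(g \right)} = \frac{-279 + g}{g}$ ($K{\left(g \right)} = \frac{g - 279}{g + 0} = \frac{-279 + g}{g}$)
$\left(p{\left(-39,-383 \right)} - 24406\right) + K{\left(367 \right)} = \left(\left(-13320 + \left(-383\right)^{2} - -40598\right) - 24406\right) + \frac{-279 + 367}{367} = \left(\left(-13320 + 146689 + 40598\right) - 24406\right) + \frac{1}{367} \cdot 88 = \left(173967 - 24406\right) + \frac{88}{367} = 149561 + \frac{88}{367} = \frac{54888975}{367}$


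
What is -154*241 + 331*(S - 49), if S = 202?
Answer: 13529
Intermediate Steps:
-154*241 + 331*(S - 49) = -154*241 + 331*(202 - 49) = -37114 + 331*153 = -37114 + 50643 = 13529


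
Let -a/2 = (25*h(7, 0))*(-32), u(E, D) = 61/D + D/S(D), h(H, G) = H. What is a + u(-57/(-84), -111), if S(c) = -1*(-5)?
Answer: 6203374/555 ≈ 11177.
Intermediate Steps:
S(c) = 5
u(E, D) = 61/D + D/5
a = 11200 (a = -2*25*7*(-32) = -350*(-32) = -2*(-5600) = 11200)
a + u(-57/(-84), -111) = 11200 + (61/(-111) + (⅕)*(-111)) = 11200 + (61*(-1/111) - 111/5) = 11200 + (-61/111 - 111/5) = 11200 - 12626/555 = 6203374/555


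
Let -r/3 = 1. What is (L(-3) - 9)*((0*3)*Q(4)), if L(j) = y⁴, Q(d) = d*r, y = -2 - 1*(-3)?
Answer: 0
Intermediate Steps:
r = -3 (r = -3*1 = -3)
y = 1 (y = -2 + 3 = 1)
Q(d) = -3*d (Q(d) = d*(-3) = -3*d)
L(j) = 1 (L(j) = 1⁴ = 1)
(L(-3) - 9)*((0*3)*Q(4)) = (1 - 9)*((0*3)*(-3*4)) = -0*(-12) = -8*0 = 0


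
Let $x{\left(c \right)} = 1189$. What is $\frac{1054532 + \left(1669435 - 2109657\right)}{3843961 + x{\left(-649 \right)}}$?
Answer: $\frac{61431}{384515} \approx 0.15976$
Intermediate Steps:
$\frac{1054532 + \left(1669435 - 2109657\right)}{3843961 + x{\left(-649 \right)}} = \frac{1054532 + \left(1669435 - 2109657\right)}{3843961 + 1189} = \frac{1054532 - 440222}{3845150} = 614310 \cdot \frac{1}{3845150} = \frac{61431}{384515}$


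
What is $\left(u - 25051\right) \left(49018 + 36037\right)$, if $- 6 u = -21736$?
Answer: $- \frac{5467760675}{3} \approx -1.8226 \cdot 10^{9}$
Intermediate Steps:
$u = \frac{10868}{3}$ ($u = \left(- \frac{1}{6}\right) \left(-21736\right) = \frac{10868}{3} \approx 3622.7$)
$\left(u - 25051\right) \left(49018 + 36037\right) = \left(\frac{10868}{3} - 25051\right) \left(49018 + 36037\right) = \left(- \frac{64285}{3}\right) 85055 = - \frac{5467760675}{3}$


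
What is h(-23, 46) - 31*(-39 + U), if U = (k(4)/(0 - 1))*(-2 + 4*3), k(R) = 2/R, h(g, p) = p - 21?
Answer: 1389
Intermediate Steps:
h(g, p) = -21 + p
U = -5 (U = ((2/4)/(0 - 1))*(-2 + 4*3) = ((2*(1/4))/(-1))*(-2 + 12) = -1*1/2*10 = -1/2*10 = -5)
h(-23, 46) - 31*(-39 + U) = (-21 + 46) - 31*(-39 - 5) = 25 - 31*(-44) = 25 + 1364 = 1389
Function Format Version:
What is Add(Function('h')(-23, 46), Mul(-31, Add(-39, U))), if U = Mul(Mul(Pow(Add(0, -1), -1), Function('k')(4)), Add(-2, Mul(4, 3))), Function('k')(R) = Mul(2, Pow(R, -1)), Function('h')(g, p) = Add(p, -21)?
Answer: 1389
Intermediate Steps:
Function('h')(g, p) = Add(-21, p)
U = -5 (U = Mul(Mul(Pow(Add(0, -1), -1), Mul(2, Pow(4, -1))), Add(-2, Mul(4, 3))) = Mul(Mul(Pow(-1, -1), Mul(2, Rational(1, 4))), Add(-2, 12)) = Mul(Mul(-1, Rational(1, 2)), 10) = Mul(Rational(-1, 2), 10) = -5)
Add(Function('h')(-23, 46), Mul(-31, Add(-39, U))) = Add(Add(-21, 46), Mul(-31, Add(-39, -5))) = Add(25, Mul(-31, -44)) = Add(25, 1364) = 1389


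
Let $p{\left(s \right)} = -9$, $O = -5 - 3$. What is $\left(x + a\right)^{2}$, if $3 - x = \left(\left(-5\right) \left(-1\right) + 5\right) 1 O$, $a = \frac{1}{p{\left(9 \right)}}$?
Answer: $\frac{556516}{81} \approx 6870.6$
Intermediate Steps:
$O = -8$
$a = - \frac{1}{9}$ ($a = \frac{1}{-9} = - \frac{1}{9} \approx -0.11111$)
$x = 83$ ($x = 3 - \left(\left(-5\right) \left(-1\right) + 5\right) 1 \left(-8\right) = 3 - \left(5 + 5\right) 1 \left(-8\right) = 3 - 10 \cdot 1 \left(-8\right) = 3 - 10 \left(-8\right) = 3 - -80 = 3 + 80 = 83$)
$\left(x + a\right)^{2} = \left(83 - \frac{1}{9}\right)^{2} = \left(\frac{746}{9}\right)^{2} = \frac{556516}{81}$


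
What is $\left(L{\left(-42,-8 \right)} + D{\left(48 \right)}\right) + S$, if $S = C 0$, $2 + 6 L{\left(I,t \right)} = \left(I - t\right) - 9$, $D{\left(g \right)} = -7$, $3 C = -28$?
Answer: $- \frac{29}{2} \approx -14.5$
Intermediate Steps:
$C = - \frac{28}{3}$ ($C = \frac{1}{3} \left(-28\right) = - \frac{28}{3} \approx -9.3333$)
$L{\left(I,t \right)} = - \frac{11}{6} - \frac{t}{6} + \frac{I}{6}$ ($L{\left(I,t \right)} = - \frac{1}{3} + \frac{\left(I - t\right) - 9}{6} = - \frac{1}{3} + \frac{-9 + I - t}{6} = - \frac{1}{3} - \left(\frac{3}{2} - \frac{I}{6} + \frac{t}{6}\right) = - \frac{11}{6} - \frac{t}{6} + \frac{I}{6}$)
$S = 0$ ($S = \left(- \frac{28}{3}\right) 0 = 0$)
$\left(L{\left(-42,-8 \right)} + D{\left(48 \right)}\right) + S = \left(\left(- \frac{11}{6} - - \frac{4}{3} + \frac{1}{6} \left(-42\right)\right) - 7\right) + 0 = \left(\left(- \frac{11}{6} + \frac{4}{3} - 7\right) - 7\right) + 0 = \left(- \frac{15}{2} - 7\right) + 0 = - \frac{29}{2} + 0 = - \frac{29}{2}$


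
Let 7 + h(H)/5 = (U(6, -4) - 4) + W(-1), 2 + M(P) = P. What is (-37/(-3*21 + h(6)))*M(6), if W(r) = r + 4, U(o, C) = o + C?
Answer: 148/93 ≈ 1.5914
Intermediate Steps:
U(o, C) = C + o
M(P) = -2 + P
W(r) = 4 + r
h(H) = -30 (h(H) = -35 + 5*(((-4 + 6) - 4) + (4 - 1)) = -35 + 5*((2 - 4) + 3) = -35 + 5*(-2 + 3) = -35 + 5*1 = -35 + 5 = -30)
(-37/(-3*21 + h(6)))*M(6) = (-37/(-3*21 - 30))*(-2 + 6) = (-37/(-63 - 30))*4 = (-37/(-93))*4 = -1/93*(-37)*4 = (37/93)*4 = 148/93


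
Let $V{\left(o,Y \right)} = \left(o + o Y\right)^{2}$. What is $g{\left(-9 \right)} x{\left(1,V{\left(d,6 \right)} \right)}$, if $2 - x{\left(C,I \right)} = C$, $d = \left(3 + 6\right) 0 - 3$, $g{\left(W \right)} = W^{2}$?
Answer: $81$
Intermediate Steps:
$d = -3$ ($d = 9 \cdot 0 - 3 = 0 - 3 = -3$)
$V{\left(o,Y \right)} = \left(o + Y o\right)^{2}$
$x{\left(C,I \right)} = 2 - C$
$g{\left(-9 \right)} x{\left(1,V{\left(d,6 \right)} \right)} = \left(-9\right)^{2} \left(2 - 1\right) = 81 \left(2 - 1\right) = 81 \cdot 1 = 81$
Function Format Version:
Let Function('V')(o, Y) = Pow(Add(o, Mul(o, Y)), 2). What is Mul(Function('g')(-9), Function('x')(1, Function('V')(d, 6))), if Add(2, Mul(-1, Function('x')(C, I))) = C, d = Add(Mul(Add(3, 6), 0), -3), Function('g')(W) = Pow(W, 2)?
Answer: 81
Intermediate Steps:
d = -3 (d = Add(Mul(9, 0), -3) = Add(0, -3) = -3)
Function('V')(o, Y) = Pow(Add(o, Mul(Y, o)), 2)
Function('x')(C, I) = Add(2, Mul(-1, C))
Mul(Function('g')(-9), Function('x')(1, Function('V')(d, 6))) = Mul(Pow(-9, 2), Add(2, Mul(-1, 1))) = Mul(81, Add(2, -1)) = Mul(81, 1) = 81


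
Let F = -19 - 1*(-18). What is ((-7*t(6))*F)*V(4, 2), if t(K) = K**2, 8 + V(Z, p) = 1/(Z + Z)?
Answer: -3969/2 ≈ -1984.5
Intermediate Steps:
V(Z, p) = -8 + 1/(2*Z) (V(Z, p) = -8 + 1/(Z + Z) = -8 + 1/(2*Z))
F = -1 (F = -19 + 18 = -1)
((-7*t(6))*F)*V(4, 2) = (-7*6**2*(-1))*(-8 + (1/2)/4) = (-7*36*(-1))*(-8 + (1/2)*(1/4)) = (-252*(-1))*(-8 + 1/8) = 252*(-63/8) = -3969/2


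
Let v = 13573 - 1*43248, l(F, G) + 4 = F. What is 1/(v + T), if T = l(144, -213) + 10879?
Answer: -1/18656 ≈ -5.3602e-5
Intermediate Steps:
l(F, G) = -4 + F
v = -29675 (v = 13573 - 43248 = -29675)
T = 11019 (T = (-4 + 144) + 10879 = 140 + 10879 = 11019)
1/(v + T) = 1/(-29675 + 11019) = 1/(-18656) = -1/18656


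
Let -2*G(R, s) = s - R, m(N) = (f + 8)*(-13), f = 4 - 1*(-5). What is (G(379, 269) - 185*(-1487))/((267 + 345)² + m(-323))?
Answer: 275150/374323 ≈ 0.73506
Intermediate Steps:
f = 9 (f = 4 + 5 = 9)
m(N) = -221 (m(N) = (9 + 8)*(-13) = 17*(-13) = -221)
G(R, s) = R/2 - s/2 (G(R, s) = -(s - R)/2 = R/2 - s/2)
(G(379, 269) - 185*(-1487))/((267 + 345)² + m(-323)) = (((½)*379 - ½*269) - 185*(-1487))/((267 + 345)² - 221) = ((379/2 - 269/2) + 275095)/(612² - 221) = (55 + 275095)/(374544 - 221) = 275150/374323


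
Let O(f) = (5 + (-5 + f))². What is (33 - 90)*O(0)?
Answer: 0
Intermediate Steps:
O(f) = f²
(33 - 90)*O(0) = (33 - 90)*0² = -57*0 = 0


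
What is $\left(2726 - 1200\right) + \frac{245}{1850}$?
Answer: $\frac{564669}{370} \approx 1526.1$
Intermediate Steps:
$\left(2726 - 1200\right) + \frac{245}{1850} = 1526 + 245 \cdot \frac{1}{1850} = 1526 + \frac{49}{370} = \frac{564669}{370}$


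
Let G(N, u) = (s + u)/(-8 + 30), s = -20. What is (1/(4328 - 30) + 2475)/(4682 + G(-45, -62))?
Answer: 117013061/221179378 ≈ 0.52904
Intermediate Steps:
G(N, u) = -10/11 + u/22 (G(N, u) = (-20 + u)/(-8 + 30) = (-20 + u)/22 = (-20 + u)*(1/22) = -10/11 + u/22)
(1/(4328 - 30) + 2475)/(4682 + G(-45, -62)) = (1/(4328 - 30) + 2475)/(4682 + (-10/11 + (1/22)*(-62))) = (1/4298 + 2475)/(4682 + (-10/11 - 31/11)) = (1/4298 + 2475)/(4682 - 41/11) = 10637551/(4298*(51461/11)) = (10637551/4298)*(11/51461) = 117013061/221179378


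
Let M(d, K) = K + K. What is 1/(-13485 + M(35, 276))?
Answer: -1/12933 ≈ -7.7322e-5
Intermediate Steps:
M(d, K) = 2*K
1/(-13485 + M(35, 276)) = 1/(-13485 + 2*276) = 1/(-13485 + 552) = 1/(-12933) = -1/12933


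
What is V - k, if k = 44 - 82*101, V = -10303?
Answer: -2065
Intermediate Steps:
k = -8238 (k = 44 - 8282 = -8238)
V - k = -10303 - 1*(-8238) = -10303 + 8238 = -2065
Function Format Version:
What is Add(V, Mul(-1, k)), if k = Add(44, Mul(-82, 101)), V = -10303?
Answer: -2065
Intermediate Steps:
k = -8238 (k = Add(44, -8282) = -8238)
Add(V, Mul(-1, k)) = Add(-10303, Mul(-1, -8238)) = Add(-10303, 8238) = -2065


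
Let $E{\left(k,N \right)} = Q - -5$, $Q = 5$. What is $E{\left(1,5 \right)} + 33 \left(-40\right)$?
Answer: $-1310$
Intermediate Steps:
$E{\left(k,N \right)} = 10$ ($E{\left(k,N \right)} = 5 - -5 = 5 + 5 = 10$)
$E{\left(1,5 \right)} + 33 \left(-40\right) = 10 + 33 \left(-40\right) = 10 - 1320 = -1310$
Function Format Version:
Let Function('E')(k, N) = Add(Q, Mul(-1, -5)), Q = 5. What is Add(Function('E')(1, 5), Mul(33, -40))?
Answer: -1310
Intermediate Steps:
Function('E')(k, N) = 10 (Function('E')(k, N) = Add(5, Mul(-1, -5)) = Add(5, 5) = 10)
Add(Function('E')(1, 5), Mul(33, -40)) = Add(10, Mul(33, -40)) = Add(10, -1320) = -1310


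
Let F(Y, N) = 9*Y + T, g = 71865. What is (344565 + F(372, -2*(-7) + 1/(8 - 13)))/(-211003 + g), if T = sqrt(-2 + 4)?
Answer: -347913/139138 - sqrt(2)/139138 ≈ -2.5005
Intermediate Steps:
T = sqrt(2) ≈ 1.4142
F(Y, N) = sqrt(2) + 9*Y (F(Y, N) = 9*Y + sqrt(2) = sqrt(2) + 9*Y)
(344565 + F(372, -2*(-7) + 1/(8 - 13)))/(-211003 + g) = (344565 + (sqrt(2) + 9*372))/(-211003 + 71865) = (344565 + (sqrt(2) + 3348))/(-139138) = (344565 + (3348 + sqrt(2)))*(-1/139138) = (347913 + sqrt(2))*(-1/139138) = -347913/139138 - sqrt(2)/139138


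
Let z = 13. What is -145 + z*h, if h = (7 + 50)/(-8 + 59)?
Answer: -2218/17 ≈ -130.47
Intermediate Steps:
h = 19/17 (h = 57/51 = 57*(1/51) = 19/17 ≈ 1.1176)
-145 + z*h = -145 + 13*(19/17) = -145 + 247/17 = -2218/17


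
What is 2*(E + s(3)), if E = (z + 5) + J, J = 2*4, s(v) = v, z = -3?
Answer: 26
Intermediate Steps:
J = 8
E = 10 (E = (-3 + 5) + 8 = 2 + 8 = 10)
2*(E + s(3)) = 2*(10 + 3) = 2*13 = 26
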